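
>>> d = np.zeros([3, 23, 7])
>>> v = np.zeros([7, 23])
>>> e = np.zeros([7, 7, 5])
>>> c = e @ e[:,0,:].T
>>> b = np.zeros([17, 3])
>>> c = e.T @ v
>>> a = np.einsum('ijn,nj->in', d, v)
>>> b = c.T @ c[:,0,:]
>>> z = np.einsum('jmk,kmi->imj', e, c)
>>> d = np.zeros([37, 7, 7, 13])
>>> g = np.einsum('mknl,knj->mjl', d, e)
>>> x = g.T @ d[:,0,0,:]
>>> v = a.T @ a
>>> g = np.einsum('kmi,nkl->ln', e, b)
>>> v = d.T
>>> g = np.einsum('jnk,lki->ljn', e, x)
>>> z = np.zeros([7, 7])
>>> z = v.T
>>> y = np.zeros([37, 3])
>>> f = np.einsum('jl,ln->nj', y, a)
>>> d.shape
(37, 7, 7, 13)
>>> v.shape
(13, 7, 7, 37)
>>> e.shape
(7, 7, 5)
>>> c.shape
(5, 7, 23)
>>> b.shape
(23, 7, 23)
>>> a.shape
(3, 7)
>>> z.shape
(37, 7, 7, 13)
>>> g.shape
(13, 7, 7)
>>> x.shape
(13, 5, 13)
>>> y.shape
(37, 3)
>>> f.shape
(7, 37)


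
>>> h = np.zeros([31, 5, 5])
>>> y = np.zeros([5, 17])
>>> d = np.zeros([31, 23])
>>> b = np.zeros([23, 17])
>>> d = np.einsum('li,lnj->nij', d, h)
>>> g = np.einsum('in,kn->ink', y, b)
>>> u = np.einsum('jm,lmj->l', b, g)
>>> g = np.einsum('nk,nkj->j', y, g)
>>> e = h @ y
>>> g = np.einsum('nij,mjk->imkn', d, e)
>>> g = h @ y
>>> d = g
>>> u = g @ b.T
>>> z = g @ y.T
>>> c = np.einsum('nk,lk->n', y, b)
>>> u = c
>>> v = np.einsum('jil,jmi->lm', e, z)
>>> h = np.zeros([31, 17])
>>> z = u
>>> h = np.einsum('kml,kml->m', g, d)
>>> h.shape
(5,)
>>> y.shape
(5, 17)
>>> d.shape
(31, 5, 17)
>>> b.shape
(23, 17)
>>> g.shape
(31, 5, 17)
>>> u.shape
(5,)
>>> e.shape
(31, 5, 17)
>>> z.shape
(5,)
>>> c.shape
(5,)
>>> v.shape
(17, 5)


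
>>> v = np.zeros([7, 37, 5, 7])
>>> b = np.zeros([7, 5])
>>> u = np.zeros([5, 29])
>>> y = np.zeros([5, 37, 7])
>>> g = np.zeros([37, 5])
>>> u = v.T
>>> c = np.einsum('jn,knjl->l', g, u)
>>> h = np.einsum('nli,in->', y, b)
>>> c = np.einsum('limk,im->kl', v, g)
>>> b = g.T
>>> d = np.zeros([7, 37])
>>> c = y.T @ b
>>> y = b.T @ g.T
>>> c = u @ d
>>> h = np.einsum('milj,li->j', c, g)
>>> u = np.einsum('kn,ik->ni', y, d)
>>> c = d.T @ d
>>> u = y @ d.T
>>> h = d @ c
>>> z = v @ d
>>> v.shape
(7, 37, 5, 7)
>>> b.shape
(5, 37)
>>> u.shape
(37, 7)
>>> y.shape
(37, 37)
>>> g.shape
(37, 5)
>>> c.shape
(37, 37)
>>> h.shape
(7, 37)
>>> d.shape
(7, 37)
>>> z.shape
(7, 37, 5, 37)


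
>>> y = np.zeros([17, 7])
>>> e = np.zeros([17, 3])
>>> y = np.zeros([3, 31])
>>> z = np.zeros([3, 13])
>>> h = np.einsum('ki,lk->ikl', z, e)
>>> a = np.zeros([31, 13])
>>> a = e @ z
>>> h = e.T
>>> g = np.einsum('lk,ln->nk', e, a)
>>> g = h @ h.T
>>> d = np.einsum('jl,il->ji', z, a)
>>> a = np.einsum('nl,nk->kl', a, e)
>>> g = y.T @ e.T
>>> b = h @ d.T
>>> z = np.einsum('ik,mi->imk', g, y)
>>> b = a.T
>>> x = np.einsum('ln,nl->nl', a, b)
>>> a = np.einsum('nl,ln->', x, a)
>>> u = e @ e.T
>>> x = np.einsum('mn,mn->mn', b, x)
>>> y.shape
(3, 31)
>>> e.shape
(17, 3)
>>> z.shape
(31, 3, 17)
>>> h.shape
(3, 17)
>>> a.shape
()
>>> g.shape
(31, 17)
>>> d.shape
(3, 17)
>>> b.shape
(13, 3)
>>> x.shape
(13, 3)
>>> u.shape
(17, 17)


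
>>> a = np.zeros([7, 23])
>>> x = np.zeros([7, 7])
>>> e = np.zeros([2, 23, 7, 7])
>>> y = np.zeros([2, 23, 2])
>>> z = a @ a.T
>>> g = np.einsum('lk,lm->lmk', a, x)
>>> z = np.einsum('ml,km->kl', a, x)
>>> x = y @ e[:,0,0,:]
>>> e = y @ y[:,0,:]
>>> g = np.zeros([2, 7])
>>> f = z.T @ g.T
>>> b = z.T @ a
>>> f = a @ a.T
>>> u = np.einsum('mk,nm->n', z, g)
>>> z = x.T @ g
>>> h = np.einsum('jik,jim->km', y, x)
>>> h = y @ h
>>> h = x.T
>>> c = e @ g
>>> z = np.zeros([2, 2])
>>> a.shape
(7, 23)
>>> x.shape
(2, 23, 7)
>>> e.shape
(2, 23, 2)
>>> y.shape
(2, 23, 2)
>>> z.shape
(2, 2)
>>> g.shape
(2, 7)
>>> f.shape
(7, 7)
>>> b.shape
(23, 23)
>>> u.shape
(2,)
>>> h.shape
(7, 23, 2)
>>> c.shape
(2, 23, 7)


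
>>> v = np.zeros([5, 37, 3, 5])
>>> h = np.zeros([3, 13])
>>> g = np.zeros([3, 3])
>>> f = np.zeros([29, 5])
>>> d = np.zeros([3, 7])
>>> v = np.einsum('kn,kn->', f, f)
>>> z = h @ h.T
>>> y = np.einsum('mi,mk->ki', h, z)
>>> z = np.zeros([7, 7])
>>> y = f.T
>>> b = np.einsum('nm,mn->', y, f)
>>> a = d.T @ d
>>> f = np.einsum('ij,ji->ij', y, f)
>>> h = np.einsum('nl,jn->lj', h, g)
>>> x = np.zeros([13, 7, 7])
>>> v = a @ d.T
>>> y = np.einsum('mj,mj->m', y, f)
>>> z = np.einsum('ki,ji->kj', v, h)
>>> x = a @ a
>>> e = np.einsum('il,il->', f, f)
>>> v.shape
(7, 3)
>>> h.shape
(13, 3)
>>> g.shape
(3, 3)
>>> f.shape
(5, 29)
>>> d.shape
(3, 7)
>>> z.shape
(7, 13)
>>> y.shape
(5,)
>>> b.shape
()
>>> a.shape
(7, 7)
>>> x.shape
(7, 7)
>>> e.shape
()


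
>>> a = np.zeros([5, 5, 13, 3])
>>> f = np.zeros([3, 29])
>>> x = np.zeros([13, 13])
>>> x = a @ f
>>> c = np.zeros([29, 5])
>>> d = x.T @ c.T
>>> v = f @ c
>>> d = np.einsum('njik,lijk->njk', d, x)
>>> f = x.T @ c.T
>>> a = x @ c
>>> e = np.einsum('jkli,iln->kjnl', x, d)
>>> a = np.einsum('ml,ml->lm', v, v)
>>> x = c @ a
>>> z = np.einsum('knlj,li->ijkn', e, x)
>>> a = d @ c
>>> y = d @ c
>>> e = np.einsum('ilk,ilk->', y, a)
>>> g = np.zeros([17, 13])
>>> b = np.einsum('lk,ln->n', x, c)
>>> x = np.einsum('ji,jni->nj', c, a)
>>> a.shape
(29, 13, 5)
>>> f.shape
(29, 13, 5, 29)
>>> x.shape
(13, 29)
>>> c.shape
(29, 5)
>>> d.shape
(29, 13, 29)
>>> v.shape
(3, 5)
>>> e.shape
()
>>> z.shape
(3, 13, 5, 5)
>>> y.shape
(29, 13, 5)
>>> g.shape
(17, 13)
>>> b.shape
(5,)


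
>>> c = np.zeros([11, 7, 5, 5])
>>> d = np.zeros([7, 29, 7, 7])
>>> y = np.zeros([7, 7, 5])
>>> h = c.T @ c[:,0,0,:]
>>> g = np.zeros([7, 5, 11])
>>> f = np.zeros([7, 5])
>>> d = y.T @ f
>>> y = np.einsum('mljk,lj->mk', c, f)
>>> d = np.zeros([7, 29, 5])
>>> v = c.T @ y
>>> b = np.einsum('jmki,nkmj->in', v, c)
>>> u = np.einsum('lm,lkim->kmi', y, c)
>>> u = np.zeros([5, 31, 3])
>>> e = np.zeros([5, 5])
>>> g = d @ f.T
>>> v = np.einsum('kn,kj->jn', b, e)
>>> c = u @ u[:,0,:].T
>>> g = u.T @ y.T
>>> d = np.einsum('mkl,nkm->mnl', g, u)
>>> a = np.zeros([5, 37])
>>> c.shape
(5, 31, 5)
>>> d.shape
(3, 5, 11)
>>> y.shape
(11, 5)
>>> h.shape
(5, 5, 7, 5)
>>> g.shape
(3, 31, 11)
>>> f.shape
(7, 5)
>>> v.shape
(5, 11)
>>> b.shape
(5, 11)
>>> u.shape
(5, 31, 3)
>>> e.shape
(5, 5)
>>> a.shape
(5, 37)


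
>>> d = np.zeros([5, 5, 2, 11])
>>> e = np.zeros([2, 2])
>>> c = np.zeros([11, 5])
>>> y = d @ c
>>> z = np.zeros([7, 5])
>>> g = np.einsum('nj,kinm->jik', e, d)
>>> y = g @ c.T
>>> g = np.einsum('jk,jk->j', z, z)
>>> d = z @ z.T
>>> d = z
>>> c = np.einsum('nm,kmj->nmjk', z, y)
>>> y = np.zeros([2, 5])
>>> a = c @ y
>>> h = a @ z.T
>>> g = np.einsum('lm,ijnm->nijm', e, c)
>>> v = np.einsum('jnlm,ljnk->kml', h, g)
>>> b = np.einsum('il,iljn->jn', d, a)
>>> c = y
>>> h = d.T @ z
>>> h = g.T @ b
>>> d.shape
(7, 5)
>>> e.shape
(2, 2)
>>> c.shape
(2, 5)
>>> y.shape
(2, 5)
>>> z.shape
(7, 5)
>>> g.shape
(11, 7, 5, 2)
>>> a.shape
(7, 5, 11, 5)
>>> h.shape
(2, 5, 7, 5)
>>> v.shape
(2, 7, 11)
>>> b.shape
(11, 5)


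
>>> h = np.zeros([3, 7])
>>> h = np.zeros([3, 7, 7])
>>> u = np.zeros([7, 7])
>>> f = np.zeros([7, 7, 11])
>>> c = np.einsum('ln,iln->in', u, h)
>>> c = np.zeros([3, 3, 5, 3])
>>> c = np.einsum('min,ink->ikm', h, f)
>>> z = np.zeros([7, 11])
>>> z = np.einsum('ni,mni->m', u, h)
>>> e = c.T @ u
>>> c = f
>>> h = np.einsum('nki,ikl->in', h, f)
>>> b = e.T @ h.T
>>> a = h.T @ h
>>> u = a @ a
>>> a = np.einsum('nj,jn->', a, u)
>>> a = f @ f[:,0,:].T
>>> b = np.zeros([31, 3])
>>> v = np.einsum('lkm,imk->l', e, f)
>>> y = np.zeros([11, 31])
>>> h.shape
(7, 3)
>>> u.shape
(3, 3)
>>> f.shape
(7, 7, 11)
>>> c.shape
(7, 7, 11)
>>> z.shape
(3,)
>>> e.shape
(3, 11, 7)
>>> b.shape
(31, 3)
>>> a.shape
(7, 7, 7)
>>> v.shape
(3,)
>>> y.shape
(11, 31)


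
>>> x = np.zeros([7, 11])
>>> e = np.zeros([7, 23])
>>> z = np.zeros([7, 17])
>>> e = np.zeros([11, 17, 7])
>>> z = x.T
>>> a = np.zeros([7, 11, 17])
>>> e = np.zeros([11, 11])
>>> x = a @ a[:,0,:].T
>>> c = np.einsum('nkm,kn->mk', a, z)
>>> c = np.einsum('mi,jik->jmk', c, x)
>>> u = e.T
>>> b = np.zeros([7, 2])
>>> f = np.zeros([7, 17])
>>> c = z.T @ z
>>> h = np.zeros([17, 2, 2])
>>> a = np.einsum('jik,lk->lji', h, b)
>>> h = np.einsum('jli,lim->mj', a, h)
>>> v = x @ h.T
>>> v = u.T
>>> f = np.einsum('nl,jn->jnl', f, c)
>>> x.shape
(7, 11, 7)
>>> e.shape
(11, 11)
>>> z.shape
(11, 7)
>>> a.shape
(7, 17, 2)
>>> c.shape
(7, 7)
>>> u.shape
(11, 11)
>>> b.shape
(7, 2)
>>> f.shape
(7, 7, 17)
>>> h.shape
(2, 7)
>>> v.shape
(11, 11)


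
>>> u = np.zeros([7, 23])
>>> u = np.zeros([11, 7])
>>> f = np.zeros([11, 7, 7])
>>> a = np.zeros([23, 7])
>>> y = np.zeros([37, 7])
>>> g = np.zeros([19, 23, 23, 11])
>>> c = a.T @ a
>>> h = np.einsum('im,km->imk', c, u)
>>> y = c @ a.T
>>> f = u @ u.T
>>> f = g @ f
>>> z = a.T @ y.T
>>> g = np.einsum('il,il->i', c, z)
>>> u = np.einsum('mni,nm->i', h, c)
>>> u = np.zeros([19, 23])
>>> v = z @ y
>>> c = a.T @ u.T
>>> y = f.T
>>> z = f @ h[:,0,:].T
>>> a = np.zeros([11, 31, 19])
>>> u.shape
(19, 23)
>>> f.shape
(19, 23, 23, 11)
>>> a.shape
(11, 31, 19)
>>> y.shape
(11, 23, 23, 19)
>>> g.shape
(7,)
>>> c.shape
(7, 19)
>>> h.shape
(7, 7, 11)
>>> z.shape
(19, 23, 23, 7)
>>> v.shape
(7, 23)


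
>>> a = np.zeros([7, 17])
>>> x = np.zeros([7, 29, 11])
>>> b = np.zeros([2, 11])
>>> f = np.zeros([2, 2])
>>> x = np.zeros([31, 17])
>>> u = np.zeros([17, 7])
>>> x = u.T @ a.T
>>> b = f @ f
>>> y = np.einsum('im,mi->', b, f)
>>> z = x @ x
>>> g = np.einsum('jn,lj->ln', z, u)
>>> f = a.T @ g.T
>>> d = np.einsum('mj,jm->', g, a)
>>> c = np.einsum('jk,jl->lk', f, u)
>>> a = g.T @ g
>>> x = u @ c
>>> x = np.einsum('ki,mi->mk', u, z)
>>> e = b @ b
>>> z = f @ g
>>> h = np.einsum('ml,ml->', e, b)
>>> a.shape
(7, 7)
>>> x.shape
(7, 17)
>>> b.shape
(2, 2)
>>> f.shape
(17, 17)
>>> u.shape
(17, 7)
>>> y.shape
()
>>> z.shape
(17, 7)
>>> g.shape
(17, 7)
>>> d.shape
()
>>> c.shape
(7, 17)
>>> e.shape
(2, 2)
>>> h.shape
()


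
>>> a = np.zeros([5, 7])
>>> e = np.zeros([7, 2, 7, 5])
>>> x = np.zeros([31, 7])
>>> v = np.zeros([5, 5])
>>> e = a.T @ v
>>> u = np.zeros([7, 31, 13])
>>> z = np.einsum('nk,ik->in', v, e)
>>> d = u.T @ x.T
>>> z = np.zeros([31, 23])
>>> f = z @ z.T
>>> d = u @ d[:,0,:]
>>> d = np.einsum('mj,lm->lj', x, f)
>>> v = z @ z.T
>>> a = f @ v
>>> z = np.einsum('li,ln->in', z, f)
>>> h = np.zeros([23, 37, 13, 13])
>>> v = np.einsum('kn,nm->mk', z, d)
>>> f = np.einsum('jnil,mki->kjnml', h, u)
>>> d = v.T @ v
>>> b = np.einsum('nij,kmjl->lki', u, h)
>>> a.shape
(31, 31)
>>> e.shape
(7, 5)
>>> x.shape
(31, 7)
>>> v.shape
(7, 23)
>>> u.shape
(7, 31, 13)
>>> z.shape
(23, 31)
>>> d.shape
(23, 23)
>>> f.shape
(31, 23, 37, 7, 13)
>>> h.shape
(23, 37, 13, 13)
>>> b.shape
(13, 23, 31)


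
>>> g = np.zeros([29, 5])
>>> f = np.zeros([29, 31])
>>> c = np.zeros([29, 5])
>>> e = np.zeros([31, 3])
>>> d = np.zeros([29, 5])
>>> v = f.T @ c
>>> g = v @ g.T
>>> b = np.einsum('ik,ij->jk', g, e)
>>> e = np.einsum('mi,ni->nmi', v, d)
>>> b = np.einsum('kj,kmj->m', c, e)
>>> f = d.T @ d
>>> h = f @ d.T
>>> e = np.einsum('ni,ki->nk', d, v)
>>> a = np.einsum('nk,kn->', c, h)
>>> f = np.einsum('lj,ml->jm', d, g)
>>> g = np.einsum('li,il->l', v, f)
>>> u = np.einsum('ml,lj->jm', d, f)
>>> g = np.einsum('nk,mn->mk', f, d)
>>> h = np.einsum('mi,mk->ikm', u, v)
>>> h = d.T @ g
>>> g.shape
(29, 31)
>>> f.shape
(5, 31)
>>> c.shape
(29, 5)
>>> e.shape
(29, 31)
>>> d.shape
(29, 5)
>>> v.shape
(31, 5)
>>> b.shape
(31,)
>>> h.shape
(5, 31)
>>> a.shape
()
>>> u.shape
(31, 29)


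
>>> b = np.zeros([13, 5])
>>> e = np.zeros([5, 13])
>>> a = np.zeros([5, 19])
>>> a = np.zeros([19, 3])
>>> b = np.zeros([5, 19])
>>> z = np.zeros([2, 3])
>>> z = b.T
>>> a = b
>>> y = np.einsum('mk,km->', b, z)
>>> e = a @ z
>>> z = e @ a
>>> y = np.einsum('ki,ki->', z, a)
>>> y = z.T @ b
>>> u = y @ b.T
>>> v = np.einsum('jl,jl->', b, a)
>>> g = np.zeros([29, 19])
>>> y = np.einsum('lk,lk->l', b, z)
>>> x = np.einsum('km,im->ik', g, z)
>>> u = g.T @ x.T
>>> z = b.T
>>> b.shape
(5, 19)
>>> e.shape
(5, 5)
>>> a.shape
(5, 19)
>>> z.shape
(19, 5)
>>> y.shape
(5,)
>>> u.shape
(19, 5)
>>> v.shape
()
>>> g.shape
(29, 19)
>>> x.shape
(5, 29)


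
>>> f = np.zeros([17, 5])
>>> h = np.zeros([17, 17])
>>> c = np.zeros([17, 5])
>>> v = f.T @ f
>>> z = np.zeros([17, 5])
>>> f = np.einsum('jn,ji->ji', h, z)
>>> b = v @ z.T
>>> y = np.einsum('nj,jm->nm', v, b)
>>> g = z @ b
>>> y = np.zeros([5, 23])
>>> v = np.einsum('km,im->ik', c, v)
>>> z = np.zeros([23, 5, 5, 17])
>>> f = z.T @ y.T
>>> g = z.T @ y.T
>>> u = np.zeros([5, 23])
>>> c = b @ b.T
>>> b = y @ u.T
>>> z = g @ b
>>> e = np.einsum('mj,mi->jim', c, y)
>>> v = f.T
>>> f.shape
(17, 5, 5, 5)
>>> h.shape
(17, 17)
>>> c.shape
(5, 5)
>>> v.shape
(5, 5, 5, 17)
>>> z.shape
(17, 5, 5, 5)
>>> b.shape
(5, 5)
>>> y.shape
(5, 23)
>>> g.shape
(17, 5, 5, 5)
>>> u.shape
(5, 23)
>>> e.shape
(5, 23, 5)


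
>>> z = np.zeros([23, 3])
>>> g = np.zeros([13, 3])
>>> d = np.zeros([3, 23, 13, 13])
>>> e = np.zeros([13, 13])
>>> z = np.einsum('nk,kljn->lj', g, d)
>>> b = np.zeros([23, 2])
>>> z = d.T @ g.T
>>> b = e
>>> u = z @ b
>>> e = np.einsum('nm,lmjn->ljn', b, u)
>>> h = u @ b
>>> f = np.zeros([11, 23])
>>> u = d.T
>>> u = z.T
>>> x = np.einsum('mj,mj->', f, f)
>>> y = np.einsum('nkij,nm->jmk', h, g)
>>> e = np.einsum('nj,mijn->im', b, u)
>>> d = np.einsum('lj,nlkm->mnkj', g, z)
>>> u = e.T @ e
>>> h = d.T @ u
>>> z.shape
(13, 13, 23, 13)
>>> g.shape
(13, 3)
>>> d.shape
(13, 13, 23, 3)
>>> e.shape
(23, 13)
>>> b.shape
(13, 13)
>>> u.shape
(13, 13)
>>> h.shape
(3, 23, 13, 13)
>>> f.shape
(11, 23)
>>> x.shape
()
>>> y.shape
(13, 3, 13)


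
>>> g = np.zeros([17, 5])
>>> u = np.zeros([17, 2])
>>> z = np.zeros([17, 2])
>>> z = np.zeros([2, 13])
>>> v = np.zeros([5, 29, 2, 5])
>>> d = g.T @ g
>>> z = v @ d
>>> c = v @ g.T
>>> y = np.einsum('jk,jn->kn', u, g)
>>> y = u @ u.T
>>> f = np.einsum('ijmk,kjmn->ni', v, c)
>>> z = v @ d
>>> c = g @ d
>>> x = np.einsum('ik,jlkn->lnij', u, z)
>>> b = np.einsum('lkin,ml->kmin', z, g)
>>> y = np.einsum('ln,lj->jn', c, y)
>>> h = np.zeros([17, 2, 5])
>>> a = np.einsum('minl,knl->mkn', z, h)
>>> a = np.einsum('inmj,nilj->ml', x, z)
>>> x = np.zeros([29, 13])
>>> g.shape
(17, 5)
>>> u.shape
(17, 2)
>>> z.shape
(5, 29, 2, 5)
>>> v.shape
(5, 29, 2, 5)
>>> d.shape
(5, 5)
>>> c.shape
(17, 5)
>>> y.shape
(17, 5)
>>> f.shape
(17, 5)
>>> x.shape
(29, 13)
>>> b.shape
(29, 17, 2, 5)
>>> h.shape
(17, 2, 5)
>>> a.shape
(17, 2)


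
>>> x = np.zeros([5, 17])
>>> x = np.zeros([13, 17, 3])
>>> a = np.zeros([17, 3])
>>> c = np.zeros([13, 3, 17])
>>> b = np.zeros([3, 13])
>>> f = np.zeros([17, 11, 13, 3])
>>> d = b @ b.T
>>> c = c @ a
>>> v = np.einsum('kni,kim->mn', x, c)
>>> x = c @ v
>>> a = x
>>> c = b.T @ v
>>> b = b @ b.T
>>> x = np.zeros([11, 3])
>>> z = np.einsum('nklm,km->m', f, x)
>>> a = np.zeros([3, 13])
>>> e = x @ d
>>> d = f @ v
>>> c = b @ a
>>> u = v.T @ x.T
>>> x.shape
(11, 3)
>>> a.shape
(3, 13)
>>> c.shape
(3, 13)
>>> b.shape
(3, 3)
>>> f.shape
(17, 11, 13, 3)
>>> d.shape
(17, 11, 13, 17)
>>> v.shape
(3, 17)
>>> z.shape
(3,)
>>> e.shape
(11, 3)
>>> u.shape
(17, 11)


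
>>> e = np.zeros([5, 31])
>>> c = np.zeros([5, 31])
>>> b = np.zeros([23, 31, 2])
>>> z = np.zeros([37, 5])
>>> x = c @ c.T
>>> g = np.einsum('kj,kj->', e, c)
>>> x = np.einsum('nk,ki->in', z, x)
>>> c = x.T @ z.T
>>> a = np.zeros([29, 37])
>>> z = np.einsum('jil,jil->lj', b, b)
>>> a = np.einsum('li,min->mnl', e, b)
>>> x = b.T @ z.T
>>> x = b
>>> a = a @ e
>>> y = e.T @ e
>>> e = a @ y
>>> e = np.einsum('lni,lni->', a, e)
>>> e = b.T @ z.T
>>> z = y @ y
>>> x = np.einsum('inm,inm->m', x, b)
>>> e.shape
(2, 31, 2)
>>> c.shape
(37, 37)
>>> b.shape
(23, 31, 2)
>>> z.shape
(31, 31)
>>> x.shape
(2,)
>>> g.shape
()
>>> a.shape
(23, 2, 31)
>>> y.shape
(31, 31)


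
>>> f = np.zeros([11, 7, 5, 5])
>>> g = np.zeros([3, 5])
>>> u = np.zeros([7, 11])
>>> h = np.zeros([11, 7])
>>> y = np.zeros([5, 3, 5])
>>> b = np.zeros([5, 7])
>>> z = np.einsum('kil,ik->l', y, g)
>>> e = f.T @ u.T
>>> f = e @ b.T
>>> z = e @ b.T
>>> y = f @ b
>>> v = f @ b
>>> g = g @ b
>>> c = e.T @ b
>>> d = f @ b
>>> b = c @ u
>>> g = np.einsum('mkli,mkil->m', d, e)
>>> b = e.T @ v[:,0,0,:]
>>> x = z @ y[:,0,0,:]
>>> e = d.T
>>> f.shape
(5, 5, 7, 5)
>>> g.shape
(5,)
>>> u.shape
(7, 11)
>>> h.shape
(11, 7)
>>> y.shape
(5, 5, 7, 7)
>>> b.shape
(7, 7, 5, 7)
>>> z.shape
(5, 5, 7, 5)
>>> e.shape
(7, 7, 5, 5)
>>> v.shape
(5, 5, 7, 7)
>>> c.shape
(7, 7, 5, 7)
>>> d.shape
(5, 5, 7, 7)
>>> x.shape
(5, 5, 7, 7)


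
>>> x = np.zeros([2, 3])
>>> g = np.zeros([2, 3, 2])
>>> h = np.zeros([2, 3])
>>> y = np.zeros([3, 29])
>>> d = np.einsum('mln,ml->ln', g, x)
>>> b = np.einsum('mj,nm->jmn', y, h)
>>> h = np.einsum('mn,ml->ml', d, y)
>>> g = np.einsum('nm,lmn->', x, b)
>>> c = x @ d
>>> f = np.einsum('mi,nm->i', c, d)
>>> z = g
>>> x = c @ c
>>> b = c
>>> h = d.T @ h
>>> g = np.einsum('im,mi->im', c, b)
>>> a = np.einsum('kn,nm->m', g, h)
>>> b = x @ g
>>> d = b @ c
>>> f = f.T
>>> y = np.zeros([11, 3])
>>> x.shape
(2, 2)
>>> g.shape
(2, 2)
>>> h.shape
(2, 29)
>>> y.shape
(11, 3)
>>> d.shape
(2, 2)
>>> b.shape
(2, 2)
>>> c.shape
(2, 2)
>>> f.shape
(2,)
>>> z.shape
()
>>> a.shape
(29,)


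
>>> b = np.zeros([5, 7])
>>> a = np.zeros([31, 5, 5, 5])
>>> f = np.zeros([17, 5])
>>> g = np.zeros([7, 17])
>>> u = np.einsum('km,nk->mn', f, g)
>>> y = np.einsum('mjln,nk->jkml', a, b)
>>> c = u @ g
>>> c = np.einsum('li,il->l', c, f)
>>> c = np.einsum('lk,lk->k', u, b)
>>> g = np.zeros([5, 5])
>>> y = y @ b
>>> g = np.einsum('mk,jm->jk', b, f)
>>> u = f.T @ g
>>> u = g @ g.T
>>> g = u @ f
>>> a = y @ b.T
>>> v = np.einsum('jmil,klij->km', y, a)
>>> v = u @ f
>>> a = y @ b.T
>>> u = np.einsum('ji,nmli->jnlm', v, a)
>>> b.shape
(5, 7)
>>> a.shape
(5, 7, 31, 5)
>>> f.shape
(17, 5)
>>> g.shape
(17, 5)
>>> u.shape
(17, 5, 31, 7)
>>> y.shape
(5, 7, 31, 7)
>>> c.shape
(7,)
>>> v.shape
(17, 5)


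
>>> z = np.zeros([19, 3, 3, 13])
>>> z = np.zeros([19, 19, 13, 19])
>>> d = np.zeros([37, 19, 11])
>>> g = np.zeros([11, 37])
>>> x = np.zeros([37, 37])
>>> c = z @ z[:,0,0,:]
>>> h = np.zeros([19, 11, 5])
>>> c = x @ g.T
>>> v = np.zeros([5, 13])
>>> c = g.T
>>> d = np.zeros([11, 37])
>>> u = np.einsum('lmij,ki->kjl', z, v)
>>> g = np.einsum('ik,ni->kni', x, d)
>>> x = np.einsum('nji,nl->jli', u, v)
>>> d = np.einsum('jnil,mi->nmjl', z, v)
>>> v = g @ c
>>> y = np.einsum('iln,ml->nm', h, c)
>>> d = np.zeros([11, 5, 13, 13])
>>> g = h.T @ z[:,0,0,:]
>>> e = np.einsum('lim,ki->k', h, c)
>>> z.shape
(19, 19, 13, 19)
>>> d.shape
(11, 5, 13, 13)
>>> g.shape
(5, 11, 19)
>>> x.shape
(19, 13, 19)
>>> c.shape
(37, 11)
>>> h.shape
(19, 11, 5)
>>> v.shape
(37, 11, 11)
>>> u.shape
(5, 19, 19)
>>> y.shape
(5, 37)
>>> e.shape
(37,)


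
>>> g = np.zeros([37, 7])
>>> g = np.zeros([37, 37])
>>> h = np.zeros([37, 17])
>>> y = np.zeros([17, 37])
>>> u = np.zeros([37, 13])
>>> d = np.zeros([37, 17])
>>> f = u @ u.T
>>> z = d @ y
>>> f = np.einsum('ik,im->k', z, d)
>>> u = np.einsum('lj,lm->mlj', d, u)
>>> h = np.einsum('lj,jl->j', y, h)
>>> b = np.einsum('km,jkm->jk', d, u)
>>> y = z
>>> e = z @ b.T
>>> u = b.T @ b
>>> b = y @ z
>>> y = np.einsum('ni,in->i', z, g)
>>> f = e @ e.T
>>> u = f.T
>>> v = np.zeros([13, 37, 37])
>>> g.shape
(37, 37)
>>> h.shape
(37,)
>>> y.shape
(37,)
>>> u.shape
(37, 37)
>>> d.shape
(37, 17)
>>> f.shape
(37, 37)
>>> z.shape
(37, 37)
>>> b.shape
(37, 37)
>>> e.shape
(37, 13)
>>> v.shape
(13, 37, 37)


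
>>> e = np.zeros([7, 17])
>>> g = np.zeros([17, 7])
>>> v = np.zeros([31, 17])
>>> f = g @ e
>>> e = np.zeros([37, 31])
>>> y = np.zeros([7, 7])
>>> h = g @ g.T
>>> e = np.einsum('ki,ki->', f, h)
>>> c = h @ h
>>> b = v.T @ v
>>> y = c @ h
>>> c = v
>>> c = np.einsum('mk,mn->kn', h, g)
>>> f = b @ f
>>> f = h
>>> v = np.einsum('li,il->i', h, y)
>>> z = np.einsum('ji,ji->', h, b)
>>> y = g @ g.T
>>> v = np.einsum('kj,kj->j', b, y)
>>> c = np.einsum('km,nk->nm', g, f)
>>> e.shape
()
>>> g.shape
(17, 7)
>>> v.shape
(17,)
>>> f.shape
(17, 17)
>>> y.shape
(17, 17)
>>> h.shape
(17, 17)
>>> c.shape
(17, 7)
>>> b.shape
(17, 17)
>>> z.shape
()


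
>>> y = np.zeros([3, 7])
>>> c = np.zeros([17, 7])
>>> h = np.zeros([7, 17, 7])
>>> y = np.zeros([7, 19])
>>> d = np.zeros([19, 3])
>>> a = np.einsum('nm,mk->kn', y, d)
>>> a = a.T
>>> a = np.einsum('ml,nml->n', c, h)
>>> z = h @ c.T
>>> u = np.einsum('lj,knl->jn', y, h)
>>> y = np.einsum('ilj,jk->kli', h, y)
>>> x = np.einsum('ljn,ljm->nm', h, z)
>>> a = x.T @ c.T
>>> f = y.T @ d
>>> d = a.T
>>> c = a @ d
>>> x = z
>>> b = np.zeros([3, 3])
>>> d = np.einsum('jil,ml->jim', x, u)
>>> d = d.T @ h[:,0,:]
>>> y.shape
(19, 17, 7)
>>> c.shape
(17, 17)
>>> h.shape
(7, 17, 7)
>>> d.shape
(19, 17, 7)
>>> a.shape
(17, 17)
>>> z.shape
(7, 17, 17)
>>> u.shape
(19, 17)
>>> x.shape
(7, 17, 17)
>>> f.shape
(7, 17, 3)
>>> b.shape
(3, 3)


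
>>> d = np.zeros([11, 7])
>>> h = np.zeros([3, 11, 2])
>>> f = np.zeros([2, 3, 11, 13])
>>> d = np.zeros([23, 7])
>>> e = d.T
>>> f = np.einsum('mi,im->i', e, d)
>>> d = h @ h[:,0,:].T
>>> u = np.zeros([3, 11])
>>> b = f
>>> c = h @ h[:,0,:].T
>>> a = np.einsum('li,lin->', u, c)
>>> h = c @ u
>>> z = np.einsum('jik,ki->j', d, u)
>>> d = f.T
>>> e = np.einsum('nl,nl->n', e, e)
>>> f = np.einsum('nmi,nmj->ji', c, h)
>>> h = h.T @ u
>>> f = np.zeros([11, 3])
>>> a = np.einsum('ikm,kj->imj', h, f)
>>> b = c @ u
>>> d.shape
(23,)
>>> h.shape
(11, 11, 11)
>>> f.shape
(11, 3)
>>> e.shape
(7,)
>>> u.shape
(3, 11)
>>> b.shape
(3, 11, 11)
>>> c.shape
(3, 11, 3)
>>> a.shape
(11, 11, 3)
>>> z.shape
(3,)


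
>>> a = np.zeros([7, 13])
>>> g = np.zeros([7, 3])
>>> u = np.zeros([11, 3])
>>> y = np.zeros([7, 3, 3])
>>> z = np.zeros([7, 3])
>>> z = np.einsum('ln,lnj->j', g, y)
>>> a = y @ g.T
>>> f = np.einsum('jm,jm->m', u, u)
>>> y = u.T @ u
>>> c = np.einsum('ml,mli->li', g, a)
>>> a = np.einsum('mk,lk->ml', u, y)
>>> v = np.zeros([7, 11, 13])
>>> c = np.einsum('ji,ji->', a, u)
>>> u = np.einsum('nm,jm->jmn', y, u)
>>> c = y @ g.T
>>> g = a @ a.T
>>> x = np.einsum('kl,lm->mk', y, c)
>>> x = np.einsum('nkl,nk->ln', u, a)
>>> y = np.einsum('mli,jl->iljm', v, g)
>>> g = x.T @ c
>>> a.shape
(11, 3)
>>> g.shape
(11, 7)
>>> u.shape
(11, 3, 3)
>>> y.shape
(13, 11, 11, 7)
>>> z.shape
(3,)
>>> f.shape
(3,)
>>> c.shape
(3, 7)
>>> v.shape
(7, 11, 13)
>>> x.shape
(3, 11)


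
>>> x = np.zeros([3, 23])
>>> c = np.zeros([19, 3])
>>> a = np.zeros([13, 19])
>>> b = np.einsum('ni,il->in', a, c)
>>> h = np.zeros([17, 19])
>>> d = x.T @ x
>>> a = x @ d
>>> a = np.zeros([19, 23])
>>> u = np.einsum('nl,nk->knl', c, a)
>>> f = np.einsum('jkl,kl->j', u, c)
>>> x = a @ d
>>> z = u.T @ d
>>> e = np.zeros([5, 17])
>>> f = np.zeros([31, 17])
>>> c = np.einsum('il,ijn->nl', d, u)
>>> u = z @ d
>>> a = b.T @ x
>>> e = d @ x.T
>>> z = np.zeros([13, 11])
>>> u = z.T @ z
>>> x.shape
(19, 23)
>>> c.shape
(3, 23)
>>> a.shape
(13, 23)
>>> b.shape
(19, 13)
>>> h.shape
(17, 19)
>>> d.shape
(23, 23)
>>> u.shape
(11, 11)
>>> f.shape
(31, 17)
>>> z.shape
(13, 11)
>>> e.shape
(23, 19)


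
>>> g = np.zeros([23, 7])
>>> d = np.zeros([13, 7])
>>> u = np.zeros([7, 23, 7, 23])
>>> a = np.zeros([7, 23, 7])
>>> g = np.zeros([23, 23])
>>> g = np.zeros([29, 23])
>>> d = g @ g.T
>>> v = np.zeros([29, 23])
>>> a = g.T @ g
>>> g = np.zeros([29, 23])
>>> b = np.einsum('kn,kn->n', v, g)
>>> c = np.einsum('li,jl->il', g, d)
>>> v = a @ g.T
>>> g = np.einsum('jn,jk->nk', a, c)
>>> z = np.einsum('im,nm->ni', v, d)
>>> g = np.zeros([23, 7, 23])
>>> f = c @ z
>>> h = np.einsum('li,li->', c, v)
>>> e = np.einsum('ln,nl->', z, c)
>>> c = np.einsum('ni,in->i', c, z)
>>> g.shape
(23, 7, 23)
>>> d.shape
(29, 29)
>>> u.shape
(7, 23, 7, 23)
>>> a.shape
(23, 23)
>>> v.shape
(23, 29)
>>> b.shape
(23,)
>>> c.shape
(29,)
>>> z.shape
(29, 23)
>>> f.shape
(23, 23)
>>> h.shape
()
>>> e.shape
()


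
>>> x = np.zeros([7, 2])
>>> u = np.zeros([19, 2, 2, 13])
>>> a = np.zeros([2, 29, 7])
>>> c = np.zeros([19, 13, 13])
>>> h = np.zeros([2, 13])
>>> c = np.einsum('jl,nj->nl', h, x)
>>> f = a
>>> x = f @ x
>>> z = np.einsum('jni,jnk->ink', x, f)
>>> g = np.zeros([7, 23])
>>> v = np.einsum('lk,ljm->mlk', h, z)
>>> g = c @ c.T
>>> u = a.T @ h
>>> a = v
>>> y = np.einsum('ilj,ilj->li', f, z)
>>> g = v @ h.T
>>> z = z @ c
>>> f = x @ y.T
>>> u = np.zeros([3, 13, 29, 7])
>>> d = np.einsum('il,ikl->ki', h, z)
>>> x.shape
(2, 29, 2)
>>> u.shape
(3, 13, 29, 7)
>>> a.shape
(7, 2, 13)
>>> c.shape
(7, 13)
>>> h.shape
(2, 13)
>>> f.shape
(2, 29, 29)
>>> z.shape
(2, 29, 13)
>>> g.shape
(7, 2, 2)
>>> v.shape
(7, 2, 13)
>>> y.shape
(29, 2)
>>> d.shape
(29, 2)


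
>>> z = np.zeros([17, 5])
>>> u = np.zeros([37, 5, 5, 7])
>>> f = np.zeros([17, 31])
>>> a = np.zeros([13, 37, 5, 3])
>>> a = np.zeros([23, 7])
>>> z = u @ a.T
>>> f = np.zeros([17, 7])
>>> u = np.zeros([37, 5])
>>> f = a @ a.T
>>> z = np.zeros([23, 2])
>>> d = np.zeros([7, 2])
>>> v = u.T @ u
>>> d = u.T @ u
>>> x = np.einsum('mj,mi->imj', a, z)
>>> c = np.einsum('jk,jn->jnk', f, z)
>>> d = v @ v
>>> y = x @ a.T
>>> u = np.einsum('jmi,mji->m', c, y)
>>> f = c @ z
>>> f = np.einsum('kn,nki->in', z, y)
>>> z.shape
(23, 2)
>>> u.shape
(2,)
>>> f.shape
(23, 2)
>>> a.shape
(23, 7)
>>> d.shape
(5, 5)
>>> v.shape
(5, 5)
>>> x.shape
(2, 23, 7)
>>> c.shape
(23, 2, 23)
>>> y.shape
(2, 23, 23)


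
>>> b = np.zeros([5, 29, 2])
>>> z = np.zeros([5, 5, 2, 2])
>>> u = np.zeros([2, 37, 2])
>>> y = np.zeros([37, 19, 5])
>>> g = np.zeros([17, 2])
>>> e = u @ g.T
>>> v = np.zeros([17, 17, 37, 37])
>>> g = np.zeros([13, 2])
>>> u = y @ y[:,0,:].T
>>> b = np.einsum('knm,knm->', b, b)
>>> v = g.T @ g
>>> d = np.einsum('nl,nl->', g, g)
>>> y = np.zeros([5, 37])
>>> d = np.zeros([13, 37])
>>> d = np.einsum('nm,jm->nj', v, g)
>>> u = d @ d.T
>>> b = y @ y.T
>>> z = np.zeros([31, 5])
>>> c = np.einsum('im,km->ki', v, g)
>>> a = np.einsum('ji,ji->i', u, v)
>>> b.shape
(5, 5)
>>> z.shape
(31, 5)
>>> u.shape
(2, 2)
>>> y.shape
(5, 37)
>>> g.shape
(13, 2)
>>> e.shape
(2, 37, 17)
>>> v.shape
(2, 2)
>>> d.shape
(2, 13)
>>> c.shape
(13, 2)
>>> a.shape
(2,)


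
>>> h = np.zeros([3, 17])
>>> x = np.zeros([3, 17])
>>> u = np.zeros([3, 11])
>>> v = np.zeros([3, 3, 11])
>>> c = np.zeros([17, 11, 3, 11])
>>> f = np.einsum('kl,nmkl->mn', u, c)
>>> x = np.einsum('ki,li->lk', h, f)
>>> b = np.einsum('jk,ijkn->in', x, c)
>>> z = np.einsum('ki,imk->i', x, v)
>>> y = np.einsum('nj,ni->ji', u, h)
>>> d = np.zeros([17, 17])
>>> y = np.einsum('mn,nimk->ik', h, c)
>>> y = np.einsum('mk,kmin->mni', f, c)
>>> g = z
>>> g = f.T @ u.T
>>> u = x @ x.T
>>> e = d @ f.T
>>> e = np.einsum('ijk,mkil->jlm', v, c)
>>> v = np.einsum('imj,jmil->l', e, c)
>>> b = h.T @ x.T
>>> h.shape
(3, 17)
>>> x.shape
(11, 3)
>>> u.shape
(11, 11)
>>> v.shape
(11,)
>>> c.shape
(17, 11, 3, 11)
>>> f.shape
(11, 17)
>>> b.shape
(17, 11)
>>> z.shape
(3,)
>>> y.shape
(11, 11, 3)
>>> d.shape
(17, 17)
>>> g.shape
(17, 3)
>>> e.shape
(3, 11, 17)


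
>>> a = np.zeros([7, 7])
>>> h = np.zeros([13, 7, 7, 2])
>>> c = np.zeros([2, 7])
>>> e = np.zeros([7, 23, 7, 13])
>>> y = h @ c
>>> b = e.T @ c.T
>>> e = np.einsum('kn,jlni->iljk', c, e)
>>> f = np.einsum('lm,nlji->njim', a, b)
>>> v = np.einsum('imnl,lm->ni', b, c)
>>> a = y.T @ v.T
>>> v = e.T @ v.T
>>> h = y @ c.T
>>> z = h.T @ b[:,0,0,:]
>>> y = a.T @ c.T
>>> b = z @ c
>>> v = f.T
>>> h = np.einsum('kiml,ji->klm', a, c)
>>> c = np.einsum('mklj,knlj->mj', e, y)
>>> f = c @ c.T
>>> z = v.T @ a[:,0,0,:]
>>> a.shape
(7, 7, 7, 23)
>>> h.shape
(7, 23, 7)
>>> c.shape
(13, 2)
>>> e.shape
(13, 23, 7, 2)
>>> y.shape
(23, 7, 7, 2)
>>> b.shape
(2, 7, 7, 7)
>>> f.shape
(13, 13)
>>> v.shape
(7, 2, 23, 13)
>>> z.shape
(13, 23, 2, 23)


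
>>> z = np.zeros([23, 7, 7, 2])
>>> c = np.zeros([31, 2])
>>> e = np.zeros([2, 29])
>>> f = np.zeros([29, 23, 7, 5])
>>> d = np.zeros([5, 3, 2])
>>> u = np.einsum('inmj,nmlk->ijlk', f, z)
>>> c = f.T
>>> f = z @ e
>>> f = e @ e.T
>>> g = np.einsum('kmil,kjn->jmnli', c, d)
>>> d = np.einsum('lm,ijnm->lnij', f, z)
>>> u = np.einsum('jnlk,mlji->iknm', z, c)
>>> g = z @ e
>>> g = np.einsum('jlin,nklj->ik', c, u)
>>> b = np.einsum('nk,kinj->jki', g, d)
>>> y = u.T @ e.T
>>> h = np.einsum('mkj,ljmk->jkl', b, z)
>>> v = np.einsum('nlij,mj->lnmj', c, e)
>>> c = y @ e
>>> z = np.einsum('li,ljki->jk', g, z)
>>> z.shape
(7, 7)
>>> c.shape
(5, 7, 2, 29)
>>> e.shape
(2, 29)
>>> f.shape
(2, 2)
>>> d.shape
(2, 7, 23, 7)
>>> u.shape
(29, 2, 7, 5)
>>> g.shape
(23, 2)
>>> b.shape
(7, 2, 7)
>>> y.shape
(5, 7, 2, 2)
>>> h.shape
(7, 2, 23)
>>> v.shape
(7, 5, 2, 29)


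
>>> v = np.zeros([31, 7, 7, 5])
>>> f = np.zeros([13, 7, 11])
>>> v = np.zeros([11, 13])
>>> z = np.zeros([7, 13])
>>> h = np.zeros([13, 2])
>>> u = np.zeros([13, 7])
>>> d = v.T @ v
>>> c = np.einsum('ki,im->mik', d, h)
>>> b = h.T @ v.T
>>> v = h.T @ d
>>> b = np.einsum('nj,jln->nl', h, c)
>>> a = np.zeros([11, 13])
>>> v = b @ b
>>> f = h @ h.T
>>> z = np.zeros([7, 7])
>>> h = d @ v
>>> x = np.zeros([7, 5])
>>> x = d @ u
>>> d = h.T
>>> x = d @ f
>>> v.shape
(13, 13)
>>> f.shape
(13, 13)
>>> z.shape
(7, 7)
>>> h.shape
(13, 13)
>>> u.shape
(13, 7)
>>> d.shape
(13, 13)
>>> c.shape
(2, 13, 13)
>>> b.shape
(13, 13)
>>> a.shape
(11, 13)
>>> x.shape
(13, 13)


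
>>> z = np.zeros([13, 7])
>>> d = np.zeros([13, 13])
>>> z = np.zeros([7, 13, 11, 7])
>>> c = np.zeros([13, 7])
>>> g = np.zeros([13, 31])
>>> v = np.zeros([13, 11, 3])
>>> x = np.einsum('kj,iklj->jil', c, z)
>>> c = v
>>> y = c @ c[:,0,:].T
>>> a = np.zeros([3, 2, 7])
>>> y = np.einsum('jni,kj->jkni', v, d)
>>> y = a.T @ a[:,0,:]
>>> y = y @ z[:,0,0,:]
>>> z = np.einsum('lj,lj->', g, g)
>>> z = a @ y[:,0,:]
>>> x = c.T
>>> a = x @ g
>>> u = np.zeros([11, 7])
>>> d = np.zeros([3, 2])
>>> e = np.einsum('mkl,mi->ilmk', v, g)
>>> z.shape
(3, 2, 7)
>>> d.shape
(3, 2)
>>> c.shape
(13, 11, 3)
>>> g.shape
(13, 31)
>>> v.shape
(13, 11, 3)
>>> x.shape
(3, 11, 13)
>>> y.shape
(7, 2, 7)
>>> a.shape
(3, 11, 31)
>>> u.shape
(11, 7)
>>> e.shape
(31, 3, 13, 11)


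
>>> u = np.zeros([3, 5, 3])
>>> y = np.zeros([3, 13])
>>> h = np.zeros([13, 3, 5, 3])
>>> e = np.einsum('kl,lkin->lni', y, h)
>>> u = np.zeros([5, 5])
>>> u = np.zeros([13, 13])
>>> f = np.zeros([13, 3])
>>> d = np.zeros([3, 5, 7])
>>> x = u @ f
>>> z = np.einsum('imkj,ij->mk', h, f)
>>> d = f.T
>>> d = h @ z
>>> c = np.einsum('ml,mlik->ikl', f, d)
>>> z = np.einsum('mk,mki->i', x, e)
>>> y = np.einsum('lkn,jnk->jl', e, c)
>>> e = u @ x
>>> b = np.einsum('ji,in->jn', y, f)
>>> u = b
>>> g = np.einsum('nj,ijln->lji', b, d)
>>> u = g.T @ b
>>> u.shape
(13, 3, 3)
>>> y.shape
(5, 13)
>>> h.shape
(13, 3, 5, 3)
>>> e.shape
(13, 3)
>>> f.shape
(13, 3)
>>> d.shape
(13, 3, 5, 5)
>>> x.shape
(13, 3)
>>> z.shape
(5,)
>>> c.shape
(5, 5, 3)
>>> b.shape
(5, 3)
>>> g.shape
(5, 3, 13)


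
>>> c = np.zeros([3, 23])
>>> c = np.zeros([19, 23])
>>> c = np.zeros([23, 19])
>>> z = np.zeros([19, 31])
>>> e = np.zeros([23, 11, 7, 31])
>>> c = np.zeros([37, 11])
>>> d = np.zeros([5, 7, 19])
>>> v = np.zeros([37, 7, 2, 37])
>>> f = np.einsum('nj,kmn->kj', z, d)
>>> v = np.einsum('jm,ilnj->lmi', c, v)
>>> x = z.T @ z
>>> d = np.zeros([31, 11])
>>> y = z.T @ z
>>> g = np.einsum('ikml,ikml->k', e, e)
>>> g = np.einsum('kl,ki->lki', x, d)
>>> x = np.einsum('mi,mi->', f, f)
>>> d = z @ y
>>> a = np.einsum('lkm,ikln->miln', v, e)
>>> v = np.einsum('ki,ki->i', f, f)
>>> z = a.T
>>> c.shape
(37, 11)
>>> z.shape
(31, 7, 23, 37)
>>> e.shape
(23, 11, 7, 31)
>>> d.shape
(19, 31)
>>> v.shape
(31,)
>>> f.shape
(5, 31)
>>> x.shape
()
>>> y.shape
(31, 31)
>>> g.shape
(31, 31, 11)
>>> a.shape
(37, 23, 7, 31)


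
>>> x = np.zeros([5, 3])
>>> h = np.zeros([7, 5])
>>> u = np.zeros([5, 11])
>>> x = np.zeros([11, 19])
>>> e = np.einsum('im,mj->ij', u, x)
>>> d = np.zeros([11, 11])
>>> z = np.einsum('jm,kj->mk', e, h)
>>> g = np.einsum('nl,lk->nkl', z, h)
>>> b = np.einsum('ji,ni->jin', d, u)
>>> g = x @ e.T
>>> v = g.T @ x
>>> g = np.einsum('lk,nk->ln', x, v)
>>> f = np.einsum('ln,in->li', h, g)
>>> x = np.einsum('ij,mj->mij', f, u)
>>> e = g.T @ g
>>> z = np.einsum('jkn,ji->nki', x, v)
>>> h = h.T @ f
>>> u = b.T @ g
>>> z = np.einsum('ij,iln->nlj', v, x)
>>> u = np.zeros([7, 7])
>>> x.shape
(5, 7, 11)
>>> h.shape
(5, 11)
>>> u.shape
(7, 7)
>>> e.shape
(5, 5)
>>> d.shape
(11, 11)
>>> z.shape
(11, 7, 19)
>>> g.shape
(11, 5)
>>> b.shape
(11, 11, 5)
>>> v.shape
(5, 19)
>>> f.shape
(7, 11)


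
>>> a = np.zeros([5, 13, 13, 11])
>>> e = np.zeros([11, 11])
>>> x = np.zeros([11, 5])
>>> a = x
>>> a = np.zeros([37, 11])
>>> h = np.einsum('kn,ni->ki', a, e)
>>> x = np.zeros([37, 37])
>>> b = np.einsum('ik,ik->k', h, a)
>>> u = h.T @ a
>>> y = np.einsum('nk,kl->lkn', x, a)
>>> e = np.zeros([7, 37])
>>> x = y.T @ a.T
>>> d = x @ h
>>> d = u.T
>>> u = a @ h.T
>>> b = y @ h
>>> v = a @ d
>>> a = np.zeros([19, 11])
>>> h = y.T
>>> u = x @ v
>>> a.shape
(19, 11)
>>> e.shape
(7, 37)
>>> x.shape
(37, 37, 37)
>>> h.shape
(37, 37, 11)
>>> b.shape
(11, 37, 11)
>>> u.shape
(37, 37, 11)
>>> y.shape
(11, 37, 37)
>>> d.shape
(11, 11)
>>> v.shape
(37, 11)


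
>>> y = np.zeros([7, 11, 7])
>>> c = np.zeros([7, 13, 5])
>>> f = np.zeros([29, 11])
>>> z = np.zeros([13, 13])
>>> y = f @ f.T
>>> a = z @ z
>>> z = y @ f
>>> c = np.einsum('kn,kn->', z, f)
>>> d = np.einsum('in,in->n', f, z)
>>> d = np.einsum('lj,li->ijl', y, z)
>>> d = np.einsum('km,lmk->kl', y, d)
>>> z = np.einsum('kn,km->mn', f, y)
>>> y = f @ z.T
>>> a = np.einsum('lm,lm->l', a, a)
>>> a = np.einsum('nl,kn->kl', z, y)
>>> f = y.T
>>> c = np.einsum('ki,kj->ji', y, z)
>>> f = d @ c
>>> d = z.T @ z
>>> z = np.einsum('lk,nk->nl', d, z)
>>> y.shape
(29, 29)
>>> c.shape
(11, 29)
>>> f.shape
(29, 29)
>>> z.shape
(29, 11)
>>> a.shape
(29, 11)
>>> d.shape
(11, 11)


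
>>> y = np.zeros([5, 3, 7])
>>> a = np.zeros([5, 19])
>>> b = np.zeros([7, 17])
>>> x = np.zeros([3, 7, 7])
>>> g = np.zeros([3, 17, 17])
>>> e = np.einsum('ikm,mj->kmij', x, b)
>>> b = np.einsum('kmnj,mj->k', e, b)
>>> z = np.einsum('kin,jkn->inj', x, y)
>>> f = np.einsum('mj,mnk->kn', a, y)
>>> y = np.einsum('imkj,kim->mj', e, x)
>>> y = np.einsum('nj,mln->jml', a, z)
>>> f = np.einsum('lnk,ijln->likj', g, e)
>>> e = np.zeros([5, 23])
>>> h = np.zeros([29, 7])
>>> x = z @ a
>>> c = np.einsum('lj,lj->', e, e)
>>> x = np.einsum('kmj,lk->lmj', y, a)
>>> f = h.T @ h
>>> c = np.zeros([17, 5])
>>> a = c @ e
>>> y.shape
(19, 7, 7)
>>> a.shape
(17, 23)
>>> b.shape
(7,)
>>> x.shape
(5, 7, 7)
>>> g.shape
(3, 17, 17)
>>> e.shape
(5, 23)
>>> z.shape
(7, 7, 5)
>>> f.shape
(7, 7)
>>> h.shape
(29, 7)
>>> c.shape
(17, 5)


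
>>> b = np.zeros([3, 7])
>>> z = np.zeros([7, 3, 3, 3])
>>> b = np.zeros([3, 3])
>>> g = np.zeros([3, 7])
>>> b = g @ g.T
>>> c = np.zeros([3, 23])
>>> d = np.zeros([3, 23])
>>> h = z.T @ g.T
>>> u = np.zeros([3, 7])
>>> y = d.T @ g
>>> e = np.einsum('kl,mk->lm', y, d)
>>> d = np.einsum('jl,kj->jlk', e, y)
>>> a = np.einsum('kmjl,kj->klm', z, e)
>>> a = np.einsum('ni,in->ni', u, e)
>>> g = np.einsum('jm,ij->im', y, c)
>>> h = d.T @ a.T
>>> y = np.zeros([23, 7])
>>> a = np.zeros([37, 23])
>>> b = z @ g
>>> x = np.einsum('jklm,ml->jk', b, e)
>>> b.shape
(7, 3, 3, 7)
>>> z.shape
(7, 3, 3, 3)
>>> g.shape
(3, 7)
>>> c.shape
(3, 23)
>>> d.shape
(7, 3, 23)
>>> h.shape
(23, 3, 3)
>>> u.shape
(3, 7)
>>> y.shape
(23, 7)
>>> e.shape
(7, 3)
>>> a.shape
(37, 23)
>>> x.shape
(7, 3)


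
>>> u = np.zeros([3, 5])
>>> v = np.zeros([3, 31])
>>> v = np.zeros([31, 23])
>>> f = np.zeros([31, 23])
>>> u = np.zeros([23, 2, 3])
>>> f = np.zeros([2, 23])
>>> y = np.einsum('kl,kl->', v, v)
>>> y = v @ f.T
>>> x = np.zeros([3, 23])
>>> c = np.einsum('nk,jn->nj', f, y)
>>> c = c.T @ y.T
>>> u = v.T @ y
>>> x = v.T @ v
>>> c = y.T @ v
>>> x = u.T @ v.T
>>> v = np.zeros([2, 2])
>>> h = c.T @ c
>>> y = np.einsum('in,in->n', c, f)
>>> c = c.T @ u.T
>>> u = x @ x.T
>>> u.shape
(2, 2)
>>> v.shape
(2, 2)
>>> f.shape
(2, 23)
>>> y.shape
(23,)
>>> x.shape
(2, 31)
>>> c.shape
(23, 23)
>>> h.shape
(23, 23)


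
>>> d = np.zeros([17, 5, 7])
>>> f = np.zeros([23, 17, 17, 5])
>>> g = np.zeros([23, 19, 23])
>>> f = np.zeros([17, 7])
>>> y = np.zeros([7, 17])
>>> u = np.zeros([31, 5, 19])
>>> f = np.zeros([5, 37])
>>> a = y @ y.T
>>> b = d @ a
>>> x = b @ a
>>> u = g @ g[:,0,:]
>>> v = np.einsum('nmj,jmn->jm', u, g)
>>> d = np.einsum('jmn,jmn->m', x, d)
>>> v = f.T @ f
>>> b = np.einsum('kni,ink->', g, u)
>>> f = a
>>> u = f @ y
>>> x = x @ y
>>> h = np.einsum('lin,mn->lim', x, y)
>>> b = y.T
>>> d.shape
(5,)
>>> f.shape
(7, 7)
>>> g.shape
(23, 19, 23)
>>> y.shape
(7, 17)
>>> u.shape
(7, 17)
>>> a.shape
(7, 7)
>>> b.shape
(17, 7)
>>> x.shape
(17, 5, 17)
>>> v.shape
(37, 37)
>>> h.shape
(17, 5, 7)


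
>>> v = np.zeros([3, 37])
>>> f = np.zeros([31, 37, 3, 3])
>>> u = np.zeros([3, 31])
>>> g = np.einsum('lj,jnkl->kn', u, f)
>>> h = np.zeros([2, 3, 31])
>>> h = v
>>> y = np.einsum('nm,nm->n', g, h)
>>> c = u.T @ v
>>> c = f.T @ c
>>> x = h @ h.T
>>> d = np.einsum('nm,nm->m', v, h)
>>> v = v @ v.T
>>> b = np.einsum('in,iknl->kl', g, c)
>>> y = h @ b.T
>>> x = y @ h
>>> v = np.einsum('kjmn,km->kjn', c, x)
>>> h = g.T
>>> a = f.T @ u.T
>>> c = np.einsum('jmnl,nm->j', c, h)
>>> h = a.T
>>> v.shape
(3, 3, 37)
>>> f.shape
(31, 37, 3, 3)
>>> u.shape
(3, 31)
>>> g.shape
(3, 37)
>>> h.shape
(3, 37, 3, 3)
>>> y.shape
(3, 3)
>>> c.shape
(3,)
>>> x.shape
(3, 37)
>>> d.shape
(37,)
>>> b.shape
(3, 37)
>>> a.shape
(3, 3, 37, 3)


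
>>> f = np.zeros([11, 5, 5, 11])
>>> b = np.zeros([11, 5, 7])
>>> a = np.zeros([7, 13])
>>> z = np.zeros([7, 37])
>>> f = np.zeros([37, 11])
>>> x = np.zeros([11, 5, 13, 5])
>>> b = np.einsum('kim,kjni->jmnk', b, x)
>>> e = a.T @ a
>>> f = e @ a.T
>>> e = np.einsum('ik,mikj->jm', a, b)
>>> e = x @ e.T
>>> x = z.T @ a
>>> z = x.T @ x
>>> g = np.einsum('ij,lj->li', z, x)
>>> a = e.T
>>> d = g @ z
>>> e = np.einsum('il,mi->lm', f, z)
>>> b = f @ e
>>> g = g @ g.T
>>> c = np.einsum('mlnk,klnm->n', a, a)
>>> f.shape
(13, 7)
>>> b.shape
(13, 13)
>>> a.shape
(11, 13, 5, 11)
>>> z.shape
(13, 13)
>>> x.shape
(37, 13)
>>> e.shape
(7, 13)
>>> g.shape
(37, 37)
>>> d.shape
(37, 13)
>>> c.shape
(5,)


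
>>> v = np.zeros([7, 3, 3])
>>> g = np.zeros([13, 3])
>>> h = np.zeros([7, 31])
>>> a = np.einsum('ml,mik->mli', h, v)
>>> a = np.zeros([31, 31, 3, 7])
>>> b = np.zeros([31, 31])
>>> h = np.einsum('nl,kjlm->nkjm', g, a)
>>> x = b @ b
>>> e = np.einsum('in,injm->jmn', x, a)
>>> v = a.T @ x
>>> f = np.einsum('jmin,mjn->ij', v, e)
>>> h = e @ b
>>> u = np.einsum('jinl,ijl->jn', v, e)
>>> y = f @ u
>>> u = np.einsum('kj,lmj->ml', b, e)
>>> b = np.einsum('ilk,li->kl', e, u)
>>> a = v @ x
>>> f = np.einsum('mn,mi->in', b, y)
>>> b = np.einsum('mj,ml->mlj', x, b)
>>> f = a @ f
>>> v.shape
(7, 3, 31, 31)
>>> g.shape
(13, 3)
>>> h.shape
(3, 7, 31)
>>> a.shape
(7, 3, 31, 31)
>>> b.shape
(31, 7, 31)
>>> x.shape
(31, 31)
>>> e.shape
(3, 7, 31)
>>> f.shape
(7, 3, 31, 7)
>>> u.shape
(7, 3)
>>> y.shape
(31, 31)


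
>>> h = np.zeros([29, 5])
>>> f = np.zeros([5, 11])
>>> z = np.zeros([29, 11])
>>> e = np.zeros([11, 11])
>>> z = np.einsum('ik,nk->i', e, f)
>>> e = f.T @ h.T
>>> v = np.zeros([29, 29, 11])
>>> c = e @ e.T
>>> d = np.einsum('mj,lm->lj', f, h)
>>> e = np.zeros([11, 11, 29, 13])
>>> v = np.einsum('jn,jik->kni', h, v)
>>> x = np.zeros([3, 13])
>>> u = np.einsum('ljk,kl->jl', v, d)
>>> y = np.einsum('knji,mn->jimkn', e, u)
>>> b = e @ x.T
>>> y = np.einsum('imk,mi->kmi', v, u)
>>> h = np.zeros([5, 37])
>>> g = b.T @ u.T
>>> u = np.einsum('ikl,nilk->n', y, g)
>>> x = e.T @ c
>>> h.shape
(5, 37)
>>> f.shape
(5, 11)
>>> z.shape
(11,)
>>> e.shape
(11, 11, 29, 13)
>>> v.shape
(11, 5, 29)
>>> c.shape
(11, 11)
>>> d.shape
(29, 11)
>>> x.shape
(13, 29, 11, 11)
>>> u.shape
(3,)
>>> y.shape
(29, 5, 11)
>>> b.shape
(11, 11, 29, 3)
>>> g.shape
(3, 29, 11, 5)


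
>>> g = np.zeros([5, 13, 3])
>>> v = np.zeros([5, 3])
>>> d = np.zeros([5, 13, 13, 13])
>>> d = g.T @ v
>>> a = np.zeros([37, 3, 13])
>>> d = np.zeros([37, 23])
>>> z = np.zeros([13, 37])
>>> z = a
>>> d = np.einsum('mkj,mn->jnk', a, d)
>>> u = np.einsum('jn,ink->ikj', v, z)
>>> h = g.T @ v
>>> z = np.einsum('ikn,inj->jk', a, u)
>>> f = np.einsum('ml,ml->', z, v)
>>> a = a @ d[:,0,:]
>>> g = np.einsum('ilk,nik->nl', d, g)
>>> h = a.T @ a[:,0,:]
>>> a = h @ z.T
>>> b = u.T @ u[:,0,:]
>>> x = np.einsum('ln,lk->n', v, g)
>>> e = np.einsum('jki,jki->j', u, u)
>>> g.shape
(5, 23)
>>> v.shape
(5, 3)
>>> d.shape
(13, 23, 3)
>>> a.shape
(3, 3, 5)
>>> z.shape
(5, 3)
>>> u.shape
(37, 13, 5)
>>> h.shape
(3, 3, 3)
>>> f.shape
()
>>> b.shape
(5, 13, 5)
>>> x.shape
(3,)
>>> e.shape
(37,)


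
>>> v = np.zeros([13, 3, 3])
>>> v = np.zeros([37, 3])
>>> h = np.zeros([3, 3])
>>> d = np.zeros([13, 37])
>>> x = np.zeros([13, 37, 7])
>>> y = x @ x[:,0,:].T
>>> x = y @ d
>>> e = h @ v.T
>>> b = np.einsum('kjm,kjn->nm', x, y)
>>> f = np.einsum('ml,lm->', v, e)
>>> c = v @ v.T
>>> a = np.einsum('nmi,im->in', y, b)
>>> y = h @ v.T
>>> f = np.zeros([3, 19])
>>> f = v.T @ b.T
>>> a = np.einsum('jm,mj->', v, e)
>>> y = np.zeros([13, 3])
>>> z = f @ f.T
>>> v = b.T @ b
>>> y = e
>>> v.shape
(37, 37)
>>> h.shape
(3, 3)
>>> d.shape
(13, 37)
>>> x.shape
(13, 37, 37)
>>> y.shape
(3, 37)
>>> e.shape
(3, 37)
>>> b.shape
(13, 37)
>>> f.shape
(3, 13)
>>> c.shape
(37, 37)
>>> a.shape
()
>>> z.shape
(3, 3)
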